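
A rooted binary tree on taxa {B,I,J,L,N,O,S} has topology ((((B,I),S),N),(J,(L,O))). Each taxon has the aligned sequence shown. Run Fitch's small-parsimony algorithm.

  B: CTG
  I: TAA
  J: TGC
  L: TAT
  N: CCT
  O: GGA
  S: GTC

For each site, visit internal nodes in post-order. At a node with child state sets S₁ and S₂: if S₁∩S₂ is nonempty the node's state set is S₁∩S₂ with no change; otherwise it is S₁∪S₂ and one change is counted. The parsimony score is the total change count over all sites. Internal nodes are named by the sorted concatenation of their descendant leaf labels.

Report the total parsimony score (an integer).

[col 0] BI: children B:{C}, I:{T} ∪→ {C,T}; cost 1
[col 0] BIS: children BI:{C,T}, S:{G} ∪→ {C,G,T}; cost 1
[col 0] BINS: children BIS:{C,G,T}, N:{C} ∩→ {C}; cost 0
[col 0] LO: children L:{T}, O:{G} ∪→ {G,T}; cost 1
[col 0] JLO: children J:{T}, LO:{G,T} ∩→ {T}; cost 0
[col 0] BIJLNOS: children BINS:{C}, JLO:{T} ∪→ {C,T}; cost 1
[col 1] BI: children B:{T}, I:{A} ∪→ {A,T}; cost 1
[col 1] BIS: children BI:{A,T}, S:{T} ∩→ {T}; cost 0
[col 1] BINS: children BIS:{T}, N:{C} ∪→ {C,T}; cost 1
[col 1] LO: children L:{A}, O:{G} ∪→ {A,G}; cost 1
[col 1] JLO: children J:{G}, LO:{A,G} ∩→ {G}; cost 0
[col 1] BIJLNOS: children BINS:{C,T}, JLO:{G} ∪→ {C,G,T}; cost 1
[col 2] BI: children B:{G}, I:{A} ∪→ {A,G}; cost 1
[col 2] BIS: children BI:{A,G}, S:{C} ∪→ {A,C,G}; cost 1
[col 2] BINS: children BIS:{A,C,G}, N:{T} ∪→ {A,C,G,T}; cost 1
[col 2] LO: children L:{T}, O:{A} ∪→ {A,T}; cost 1
[col 2] JLO: children J:{C}, LO:{A,T} ∪→ {A,C,T}; cost 1
[col 2] BIJLNOS: children BINS:{A,C,G,T}, JLO:{A,C,T} ∩→ {A,C,T}; cost 0
per-site changes: [4, 4, 5]; total = 13

13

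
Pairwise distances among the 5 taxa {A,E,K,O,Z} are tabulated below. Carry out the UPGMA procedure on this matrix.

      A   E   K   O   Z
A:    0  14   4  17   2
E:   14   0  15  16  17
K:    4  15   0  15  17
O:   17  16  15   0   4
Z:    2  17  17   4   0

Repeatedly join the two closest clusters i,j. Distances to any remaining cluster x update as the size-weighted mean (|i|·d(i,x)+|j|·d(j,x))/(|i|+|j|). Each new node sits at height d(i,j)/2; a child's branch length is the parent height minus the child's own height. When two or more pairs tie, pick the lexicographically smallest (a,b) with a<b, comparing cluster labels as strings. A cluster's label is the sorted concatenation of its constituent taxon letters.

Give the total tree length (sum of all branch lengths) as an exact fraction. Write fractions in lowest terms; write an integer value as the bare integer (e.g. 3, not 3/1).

iteration 1: select A,Z (d=2); attach at lengths (1, 1); label the merged cluster AZ
  updated: d(AZ,E)=31/2, d(AZ,K)=21/2, d(AZ,O)=21/2
iteration 2: select AZ,K (d=21/2); attach at lengths (17/4, 21/4); label the merged cluster AKZ
  updated: d(AKZ,E)=46/3, d(AKZ,O)=12
iteration 3: select AKZ,O (d=12); attach at lengths (3/4, 6); label the merged cluster AKOZ
  updated: d(AKOZ,E)=31/2
iteration 4: select AKOZ,E (d=31/2); attach at lengths (7/4, 31/4); label the merged cluster AEKOZ
final tree: ((((A:1,Z:1):17/4,K:21/4):3/4,O:6):7/4,E:31/4)
total length: 111/4

111/4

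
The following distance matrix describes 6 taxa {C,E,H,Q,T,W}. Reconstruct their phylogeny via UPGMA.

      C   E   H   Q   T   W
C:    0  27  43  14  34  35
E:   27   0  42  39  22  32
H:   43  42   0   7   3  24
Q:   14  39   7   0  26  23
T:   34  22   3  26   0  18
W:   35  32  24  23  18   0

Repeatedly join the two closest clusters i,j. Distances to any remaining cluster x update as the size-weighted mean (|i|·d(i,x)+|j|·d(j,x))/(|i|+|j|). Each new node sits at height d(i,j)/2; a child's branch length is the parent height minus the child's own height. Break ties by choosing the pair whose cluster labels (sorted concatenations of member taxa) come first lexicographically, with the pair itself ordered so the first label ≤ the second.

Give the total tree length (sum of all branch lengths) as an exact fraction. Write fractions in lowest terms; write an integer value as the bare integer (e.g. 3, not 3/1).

1. join H+T (d=3) ⇒ HT; edges |H|=3/2, |T|=3/2
  updated: d(C,HT)=77/2, d(E,HT)=32, d(HT,Q)=33/2, d(HT,W)=21
2. join C+Q (d=14) ⇒ CQ; edges |C|=7, |Q|=7
  updated: d(CQ,E)=33, d(CQ,HT)=55/2, d(CQ,W)=29
3. join HT+W (d=21) ⇒ HTW; edges |HT|=9, |W|=21/2
  updated: d(CQ,HTW)=28, d(E,HTW)=32
4. join CQ+HTW (d=28) ⇒ CHQTW; edges |CQ|=7, |HTW|=7/2
  updated: d(CHQTW,E)=162/5
5. join CHQTW+E (d=162/5) ⇒ CEHQTW; edges |CHQTW|=11/5, |E|=81/5
final tree: (((C:7,Q:7):7,((H:3/2,T:3/2):9,W:21/2):7/2):11/5,E:81/5)
total length: 327/5

327/5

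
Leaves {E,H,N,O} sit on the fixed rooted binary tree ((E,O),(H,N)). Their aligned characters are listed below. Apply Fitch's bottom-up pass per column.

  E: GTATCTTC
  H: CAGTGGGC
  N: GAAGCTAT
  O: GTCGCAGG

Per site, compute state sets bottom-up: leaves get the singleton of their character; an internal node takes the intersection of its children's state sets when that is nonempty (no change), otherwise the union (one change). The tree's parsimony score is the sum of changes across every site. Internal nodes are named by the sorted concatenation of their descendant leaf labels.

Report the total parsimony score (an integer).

13

EO@0: {G} ∩ {G} = {G} (intersection, +0)
HN@0: {C} ∪ {G} = {C,G} (union, +1)
EHNO@0: {G} ∩ {C,G} = {G} (intersection, +0)
EO@1: {T} ∩ {T} = {T} (intersection, +0)
HN@1: {A} ∩ {A} = {A} (intersection, +0)
EHNO@1: {T} ∪ {A} = {A,T} (union, +1)
EO@2: {A} ∪ {C} = {A,C} (union, +1)
HN@2: {G} ∪ {A} = {A,G} (union, +1)
EHNO@2: {A,C} ∩ {A,G} = {A} (intersection, +0)
EO@3: {T} ∪ {G} = {G,T} (union, +1)
HN@3: {T} ∪ {G} = {G,T} (union, +1)
EHNO@3: {G,T} ∩ {G,T} = {G,T} (intersection, +0)
EO@4: {C} ∩ {C} = {C} (intersection, +0)
HN@4: {G} ∪ {C} = {C,G} (union, +1)
EHNO@4: {C} ∩ {C,G} = {C} (intersection, +0)
EO@5: {T} ∪ {A} = {A,T} (union, +1)
HN@5: {G} ∪ {T} = {G,T} (union, +1)
EHNO@5: {A,T} ∩ {G,T} = {T} (intersection, +0)
EO@6: {T} ∪ {G} = {G,T} (union, +1)
HN@6: {G} ∪ {A} = {A,G} (union, +1)
EHNO@6: {G,T} ∩ {A,G} = {G} (intersection, +0)
EO@7: {C} ∪ {G} = {C,G} (union, +1)
HN@7: {C} ∪ {T} = {C,T} (union, +1)
EHNO@7: {C,G} ∩ {C,T} = {C} (intersection, +0)
per-site changes: [1, 1, 2, 2, 1, 2, 2, 2]; total = 13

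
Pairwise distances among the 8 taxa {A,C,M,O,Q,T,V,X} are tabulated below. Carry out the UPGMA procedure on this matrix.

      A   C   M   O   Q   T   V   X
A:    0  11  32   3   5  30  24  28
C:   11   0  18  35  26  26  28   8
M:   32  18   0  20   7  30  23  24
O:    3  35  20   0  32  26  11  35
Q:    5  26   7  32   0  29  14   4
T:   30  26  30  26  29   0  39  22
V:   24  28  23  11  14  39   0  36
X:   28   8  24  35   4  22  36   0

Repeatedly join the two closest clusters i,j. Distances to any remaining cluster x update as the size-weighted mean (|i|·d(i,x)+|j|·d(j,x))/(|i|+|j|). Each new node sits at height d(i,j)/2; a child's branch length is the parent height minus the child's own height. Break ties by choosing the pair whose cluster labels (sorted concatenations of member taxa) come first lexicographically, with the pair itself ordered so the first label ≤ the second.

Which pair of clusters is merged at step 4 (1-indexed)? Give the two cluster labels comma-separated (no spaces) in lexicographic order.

step 1: merge (A,O) at d=3; branch lengths A→3/2, O→3/2; new cluster AO
  updated: d(AO,C)=23, d(AO,M)=26, d(AO,Q)=37/2, d(AO,T)=28, d(AO,V)=35/2, d(AO,X)=63/2
step 2: merge (Q,X) at d=4; branch lengths Q→2, X→2; new cluster QX
  updated: d(AO,QX)=25, d(C,QX)=17, d(M,QX)=31/2, d(QX,T)=51/2, d(QX,V)=25
step 3: merge (M,QX) at d=31/2; branch lengths M→31/4, QX→23/4; new cluster MQX
  updated: d(AO,MQX)=76/3, d(C,MQX)=52/3, d(MQX,T)=27, d(MQX,V)=73/3
step 4: merge (C,MQX) at d=52/3; branch lengths C→26/3, MQX→11/12; new cluster CMQX
  updated: d(AO,CMQX)=99/4, d(CMQX,T)=107/4, d(CMQX,V)=101/4
step 5: merge (AO,V) at d=35/2; branch lengths AO→29/4, V→35/4; new cluster AOV
  updated: d(AOV,CMQX)=299/12, d(AOV,T)=95/3
step 6: merge (AOV,CMQX) at d=299/12; branch lengths AOV→89/24, CMQX→91/24; new cluster ACMOQVX
  updated: d(ACMOQVX,T)=202/7
step 7: merge (ACMOQVX,T) at d=202/7; branch lengths ACMOQVX→331/168, T→101/7; new cluster ACMOQTVX
final tree: ((((A:3/2,O:3/2):29/4,V:35/4):89/24,(C:26/3,(M:31/4,(Q:2,X:2):23/4):11/12):91/24):331/168,T:101/7)
total length: 3919/56

C,MQX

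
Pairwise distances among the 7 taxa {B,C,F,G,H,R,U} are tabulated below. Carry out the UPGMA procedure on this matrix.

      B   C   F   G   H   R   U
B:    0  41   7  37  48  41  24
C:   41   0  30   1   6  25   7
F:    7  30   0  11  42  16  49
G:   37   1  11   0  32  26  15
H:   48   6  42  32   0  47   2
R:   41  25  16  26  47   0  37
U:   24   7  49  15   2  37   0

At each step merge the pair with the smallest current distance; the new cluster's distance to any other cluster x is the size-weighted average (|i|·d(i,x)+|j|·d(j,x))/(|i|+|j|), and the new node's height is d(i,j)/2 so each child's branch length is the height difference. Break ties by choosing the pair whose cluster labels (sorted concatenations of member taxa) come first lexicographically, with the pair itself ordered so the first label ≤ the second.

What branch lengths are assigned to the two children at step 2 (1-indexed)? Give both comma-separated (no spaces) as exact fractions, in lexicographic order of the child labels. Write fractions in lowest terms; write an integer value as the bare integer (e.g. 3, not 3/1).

1. join C+G (d=1) ⇒ CG; edges |C|=1/2, |G|=1/2
  updated: d(B,CG)=39, d(CG,F)=41/2, d(CG,H)=19, d(CG,R)=51/2, d(CG,U)=11
2. join H+U (d=2) ⇒ HU; edges |H|=1, |U|=1
  updated: d(B,HU)=36, d(CG,HU)=15, d(F,HU)=91/2, d(HU,R)=42
3. join B+F (d=7) ⇒ BF; edges |B|=7/2, |F|=7/2
  updated: d(BF,CG)=119/4, d(BF,HU)=163/4, d(BF,R)=57/2
4. join CG+HU (d=15) ⇒ CGHU; edges |CG|=7, |HU|=13/2
  updated: d(BF,CGHU)=141/4, d(CGHU,R)=135/4
5. join BF+R (d=57/2) ⇒ BFR; edges |BF|=43/4, |R|=57/4
  updated: d(BFR,CGHU)=139/4
6. join BFR+CGHU (d=139/4) ⇒ BCFGHRU; edges |BFR|=25/8, |CGHU|=79/8
final tree: (((B:7/2,F:7/2):43/4,R:57/4):25/8,((C:1/2,G:1/2):7,(H:1,U:1):13/2):79/8)
total length: 123/2

1,1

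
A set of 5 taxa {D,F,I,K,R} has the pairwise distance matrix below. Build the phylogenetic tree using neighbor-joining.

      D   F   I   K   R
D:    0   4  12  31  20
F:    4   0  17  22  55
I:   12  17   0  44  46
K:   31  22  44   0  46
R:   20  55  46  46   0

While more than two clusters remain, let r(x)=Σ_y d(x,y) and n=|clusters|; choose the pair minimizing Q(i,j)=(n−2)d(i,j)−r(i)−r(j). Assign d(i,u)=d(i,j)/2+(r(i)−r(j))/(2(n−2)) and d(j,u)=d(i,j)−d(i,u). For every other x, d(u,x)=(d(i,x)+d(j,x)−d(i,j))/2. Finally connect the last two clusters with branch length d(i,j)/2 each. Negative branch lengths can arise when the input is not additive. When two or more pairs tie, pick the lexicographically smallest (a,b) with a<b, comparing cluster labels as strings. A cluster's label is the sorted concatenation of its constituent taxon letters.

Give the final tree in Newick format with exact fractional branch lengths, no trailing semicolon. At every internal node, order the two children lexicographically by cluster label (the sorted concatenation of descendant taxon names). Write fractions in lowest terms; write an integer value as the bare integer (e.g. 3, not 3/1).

1. join F+K (d=22, Q=-175) ⇒ FK; edges |F|=7/2, |K|=37/2
  updated: d(D,FK)=13/2, d(FK,I)=39/2, d(FK,R)=79/2
2. join D+R (d=20, Q=-104) ⇒ DR; edges |D|=-27/4, |R|=107/4
  updated: d(DR,FK)=13, d(DR,I)=19
3. join DR+FK (d=13, Q=-103/2) ⇒ DFKR; edges |DR|=25/4, |FK|=27/4
  updated: d(DFKR,I)=51/4
4. join DFKR+I (d=51/4) ⇒ DFIKR; edges |DFKR|=51/8, |I|=51/8
final tree: (((D:-27/4,R:107/4):25/4,(F:7/2,K:37/2):27/4):51/8,I:51/8)
total length: 271/4

(((D:-27/4,R:107/4):25/4,(F:7/2,K:37/2):27/4):51/8,I:51/8)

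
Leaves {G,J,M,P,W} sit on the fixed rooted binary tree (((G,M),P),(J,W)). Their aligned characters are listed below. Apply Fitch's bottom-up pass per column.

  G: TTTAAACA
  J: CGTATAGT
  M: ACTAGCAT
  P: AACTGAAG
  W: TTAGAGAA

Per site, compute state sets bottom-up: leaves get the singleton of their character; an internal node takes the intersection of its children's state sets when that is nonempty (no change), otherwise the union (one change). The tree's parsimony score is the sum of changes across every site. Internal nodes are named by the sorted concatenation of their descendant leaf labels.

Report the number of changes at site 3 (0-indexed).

GM@0: {T} ∪ {A} = {A,T} (union, +1)
GMP@0: {A,T} ∩ {A} = {A} (intersection, +0)
JW@0: {C} ∪ {T} = {C,T} (union, +1)
GJMPW@0: {A} ∪ {C,T} = {A,C,T} (union, +1)
GM@1: {T} ∪ {C} = {C,T} (union, +1)
GMP@1: {C,T} ∪ {A} = {A,C,T} (union, +1)
JW@1: {G} ∪ {T} = {G,T} (union, +1)
GJMPW@1: {A,C,T} ∩ {G,T} = {T} (intersection, +0)
GM@2: {T} ∩ {T} = {T} (intersection, +0)
GMP@2: {T} ∪ {C} = {C,T} (union, +1)
JW@2: {T} ∪ {A} = {A,T} (union, +1)
GJMPW@2: {C,T} ∩ {A,T} = {T} (intersection, +0)
GM@3: {A} ∩ {A} = {A} (intersection, +0)
GMP@3: {A} ∪ {T} = {A,T} (union, +1)
JW@3: {A} ∪ {G} = {A,G} (union, +1)
GJMPW@3: {A,T} ∩ {A,G} = {A} (intersection, +0)
GM@4: {A} ∪ {G} = {A,G} (union, +1)
GMP@4: {A,G} ∩ {G} = {G} (intersection, +0)
JW@4: {T} ∪ {A} = {A,T} (union, +1)
GJMPW@4: {G} ∪ {A,T} = {A,G,T} (union, +1)
GM@5: {A} ∪ {C} = {A,C} (union, +1)
GMP@5: {A,C} ∩ {A} = {A} (intersection, +0)
JW@5: {A} ∪ {G} = {A,G} (union, +1)
GJMPW@5: {A} ∩ {A,G} = {A} (intersection, +0)
GM@6: {C} ∪ {A} = {A,C} (union, +1)
GMP@6: {A,C} ∩ {A} = {A} (intersection, +0)
JW@6: {G} ∪ {A} = {A,G} (union, +1)
GJMPW@6: {A} ∩ {A,G} = {A} (intersection, +0)
GM@7: {A} ∪ {T} = {A,T} (union, +1)
GMP@7: {A,T} ∪ {G} = {A,G,T} (union, +1)
JW@7: {T} ∪ {A} = {A,T} (union, +1)
GJMPW@7: {A,G,T} ∩ {A,T} = {A,T} (intersection, +0)
per-site changes: [3, 3, 2, 2, 3, 2, 2, 3]; total = 20

2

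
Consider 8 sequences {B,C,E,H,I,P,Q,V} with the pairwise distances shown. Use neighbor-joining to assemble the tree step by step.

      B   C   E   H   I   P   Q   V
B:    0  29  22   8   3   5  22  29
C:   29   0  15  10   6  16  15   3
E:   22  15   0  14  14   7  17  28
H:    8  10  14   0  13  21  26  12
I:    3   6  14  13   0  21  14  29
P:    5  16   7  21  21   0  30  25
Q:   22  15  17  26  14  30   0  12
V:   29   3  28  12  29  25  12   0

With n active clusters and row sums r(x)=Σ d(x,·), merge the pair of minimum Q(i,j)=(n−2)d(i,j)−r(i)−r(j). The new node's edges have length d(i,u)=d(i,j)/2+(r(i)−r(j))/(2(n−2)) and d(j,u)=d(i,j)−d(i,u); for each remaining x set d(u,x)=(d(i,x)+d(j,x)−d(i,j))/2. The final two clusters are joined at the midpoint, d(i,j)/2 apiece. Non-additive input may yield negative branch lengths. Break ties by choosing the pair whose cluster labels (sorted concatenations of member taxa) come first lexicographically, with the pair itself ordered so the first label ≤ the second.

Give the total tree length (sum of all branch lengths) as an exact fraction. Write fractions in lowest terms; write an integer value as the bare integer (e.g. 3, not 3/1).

3181/64

step 1: merge (C,V) at d=3, Q=-214; branch lengths C→-13/6, V→31/6; new cluster CV
  updated: d(B,CV)=55/2, d(CV,E)=20, d(CV,H)=19/2, d(CV,I)=16, d(CV,P)=19, d(CV,Q)=12
step 2: merge (B,P) at d=5, Q=-331/2; branch lengths B→19/20, P→81/20; new cluster BP
  updated: d(BP,CV)=83/4, d(BP,E)=12, d(BP,H)=12, d(BP,I)=19/2, d(BP,Q)=47/2
step 3: merge (CV,Q) at d=12, Q=-491/4; branch lengths CV→135/32, Q→249/32; new cluster CQV
  updated: d(BP,CQV)=129/8, d(CQV,E)=25/2, d(CQV,H)=47/4, d(CQV,I)=9
step 4: merge (CQV,I) at d=9, Q=-543/8; branch lengths CQV→247/48, I→185/48; new cluster CIQV
  updated: d(BP,CIQV)=133/16, d(CIQV,E)=35/4, d(CIQV,H)=63/8
step 5: merge (BP,E) at d=12, Q=-689/16; branch lengths BP→345/64, E→423/64; new cluster BEP
  updated: d(BEP,CIQV)=81/32, d(BEP,H)=7
step 6: merge (BEP,CIQV) at d=81/32, Q=-557/32; branch lengths BEP→53/64, CIQV→109/64; new cluster BCEIPQV
  updated: d(BCEIPQV,H)=395/64
step 7: merge (BCEIPQV,H) at d=395/64; branch lengths BCEIPQV→395/128, H→395/128; new cluster BCEHIPQV
final tree: ((((B:19/20,P:81/20):345/64,E:423/64):53/64,(((C:-13/6,V:31/6):135/32,Q:249/32):247/48,I:185/48):109/64):395/128,H:395/128)
total length: 3181/64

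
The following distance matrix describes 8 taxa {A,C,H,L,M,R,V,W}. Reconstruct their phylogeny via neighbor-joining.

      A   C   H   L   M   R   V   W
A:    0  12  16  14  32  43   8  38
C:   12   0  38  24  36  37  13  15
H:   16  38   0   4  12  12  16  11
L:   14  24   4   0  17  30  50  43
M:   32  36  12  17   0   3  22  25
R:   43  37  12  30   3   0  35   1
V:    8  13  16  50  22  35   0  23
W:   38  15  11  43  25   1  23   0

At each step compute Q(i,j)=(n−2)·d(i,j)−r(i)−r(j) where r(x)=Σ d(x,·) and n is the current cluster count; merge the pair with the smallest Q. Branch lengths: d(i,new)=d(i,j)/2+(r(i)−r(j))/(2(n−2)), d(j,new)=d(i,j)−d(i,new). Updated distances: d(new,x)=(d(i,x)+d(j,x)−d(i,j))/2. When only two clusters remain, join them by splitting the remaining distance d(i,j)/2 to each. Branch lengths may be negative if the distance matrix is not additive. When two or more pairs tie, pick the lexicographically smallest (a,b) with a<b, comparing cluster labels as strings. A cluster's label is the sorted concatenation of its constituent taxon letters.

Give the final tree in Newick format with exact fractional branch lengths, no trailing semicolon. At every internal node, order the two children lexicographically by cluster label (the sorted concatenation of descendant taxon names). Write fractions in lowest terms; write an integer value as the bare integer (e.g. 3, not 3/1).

(((A:11/4,((H:-14/5,L:34/5):16/3,(M:41/8,(R:11/12,W:1/12):67/8):59/12):53/4):3/4,C:127/16):81/32,V:81/32)

1. join R+W (d=1, Q=-311) ⇒ RW; edges |R|=11/12, |W|=1/12
  updated: d(A,RW)=40, d(C,RW)=51/2, d(H,RW)=11, d(L,RW)=36, d(M,RW)=27/2, d(RW,V)=57/2
2. join H+L (d=4, Q=-222) ⇒ HL; edges |H|=-14/5, |L|=34/5
  updated: d(A,HL)=13, d(C,HL)=29, d(HL,M)=25/2, d(HL,RW)=43/2, d(HL,V)=31
3. join M+RW (d=27/2, Q=-191) ⇒ MRW; edges |M|=41/8, |RW|=67/8
  updated: d(A,MRW)=117/4, d(C,MRW)=24, d(HL,MRW)=41/4, d(MRW,V)=37/2
4. join HL+MRW (d=41/4, Q=-269/2) ⇒ HLMRW; edges |HL|=16/3, |MRW|=59/12
  updated: d(A,HLMRW)=16, d(C,HLMRW)=171/8, d(HLMRW,V)=157/8
5. join A+HLMRW (d=16, Q=-61) ⇒ AHLMRW; edges |A|=11/4, |HLMRW|=53/4
  updated: d(AHLMRW,C)=139/16, d(AHLMRW,V)=93/16
6. join AHLMRW+C (d=139/16, Q=-55/2) ⇒ ACHLMRW; edges |AHLMRW|=3/4, |C|=127/16
  updated: d(ACHLMRW,V)=81/16
7. join ACHLMRW+V (d=81/16) ⇒ ACHLMRVW; edges |ACHLMRW|=81/32, |V|=81/32
final tree: (((A:11/4,((H:-14/5,L:34/5):16/3,(M:41/8,(R:11/12,W:1/12):67/8):59/12):53/4):3/4,C:127/16):81/32,V:81/32)
total length: 117/2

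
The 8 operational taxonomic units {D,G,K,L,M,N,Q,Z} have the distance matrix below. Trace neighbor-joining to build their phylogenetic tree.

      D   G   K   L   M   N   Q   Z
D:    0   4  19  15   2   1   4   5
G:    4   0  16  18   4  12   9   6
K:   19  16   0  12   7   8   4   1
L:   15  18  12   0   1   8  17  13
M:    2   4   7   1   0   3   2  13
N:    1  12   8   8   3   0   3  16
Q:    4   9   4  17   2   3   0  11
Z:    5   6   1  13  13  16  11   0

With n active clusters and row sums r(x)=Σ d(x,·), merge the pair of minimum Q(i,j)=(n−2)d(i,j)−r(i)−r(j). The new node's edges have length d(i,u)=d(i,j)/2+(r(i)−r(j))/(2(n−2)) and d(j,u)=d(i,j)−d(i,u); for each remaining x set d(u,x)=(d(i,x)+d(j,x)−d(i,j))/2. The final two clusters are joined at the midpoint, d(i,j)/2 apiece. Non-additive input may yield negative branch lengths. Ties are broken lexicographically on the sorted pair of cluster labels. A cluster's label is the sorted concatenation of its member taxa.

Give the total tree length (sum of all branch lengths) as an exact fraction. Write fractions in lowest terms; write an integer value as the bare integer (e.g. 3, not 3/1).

721/32

1. join K+Z (d=1, Q=-126) ⇒ KZ; edges |K|=2/3, |Z|=1/3
  updated: d(D,KZ)=23/2, d(G,KZ)=21/2, d(KZ,L)=12, d(KZ,M)=19/2, d(KZ,N)=23/2, d(KZ,Q)=7
2. join L+M (d=1, Q=-175/2) ⇒ LM; edges |L|=109/20, |M|=-89/20
  updated: d(D,LM)=8, d(G,LM)=21/2, d(KZ,LM)=41/4, d(LM,N)=5, d(LM,Q)=9
3. join D+G (d=4, Q=-117/2) ⇒ DG; edges |D|=-3/16, |G|=67/16
  updated: d(DG,KZ)=9, d(DG,LM)=29/4, d(DG,N)=9/2, d(DG,Q)=9/2
4. join LM+N (d=5, Q=-81/2) ⇒ LMN; edges |LM|=15/4, |N|=5/4
  updated: d(DG,LMN)=27/8, d(KZ,LMN)=67/8, d(LMN,Q)=7/2
5. join DG+LMN (d=27/8, Q=-203/8) ⇒ DGLMN; edges |DG|=67/32, |LMN|=41/32
  updated: d(DGLMN,KZ)=7, d(DGLMN,Q)=37/16
6. join DGLMN+KZ (d=7, Q=-261/16) ⇒ DGKLMNZ; edges |DGLMN|=37/32, |KZ|=187/32
  updated: d(DGKLMNZ,Q)=37/32
7. join DGKLMNZ+Q (d=37/32) ⇒ DGKLMNQZ; edges |DGKLMNZ|=37/64, |Q|=37/64
final tree: ((((D:-3/16,G:67/16):67/32,((L:109/20,M:-89/20):15/4,N:5/4):41/32):37/32,(K:2/3,Z:1/3):187/32):37/64,Q:37/64)
total length: 721/32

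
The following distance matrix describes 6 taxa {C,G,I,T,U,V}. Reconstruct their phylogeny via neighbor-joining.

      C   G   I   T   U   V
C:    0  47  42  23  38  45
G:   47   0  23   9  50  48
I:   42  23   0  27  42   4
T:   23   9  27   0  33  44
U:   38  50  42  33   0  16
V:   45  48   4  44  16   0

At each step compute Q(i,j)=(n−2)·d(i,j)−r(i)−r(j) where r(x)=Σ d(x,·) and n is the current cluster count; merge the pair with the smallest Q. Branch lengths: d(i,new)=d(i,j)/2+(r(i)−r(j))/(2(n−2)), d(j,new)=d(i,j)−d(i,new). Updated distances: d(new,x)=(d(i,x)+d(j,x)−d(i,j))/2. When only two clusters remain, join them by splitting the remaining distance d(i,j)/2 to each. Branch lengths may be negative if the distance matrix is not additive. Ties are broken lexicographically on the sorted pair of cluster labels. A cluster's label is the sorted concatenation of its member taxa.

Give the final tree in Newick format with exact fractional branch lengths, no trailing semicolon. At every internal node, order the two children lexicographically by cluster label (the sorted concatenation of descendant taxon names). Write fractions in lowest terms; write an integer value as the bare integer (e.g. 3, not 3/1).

1. join I+V (d=4, Q=-279) ⇒ IV; edges |I|=-3/8, |V|=35/8
  updated: d(C,IV)=83/2, d(G,IV)=67/2, d(IV,T)=67/2, d(IV,U)=27
2. join G+T (d=9, Q=-211) ⇒ GT; edges |G|=34/3, |T|=-7/3
  updated: d(C,GT)=61/2, d(GT,IV)=29, d(GT,U)=37
3. join C+GT (d=61/2, Q=-291/2) ⇒ CGT; edges |C|=149/8, |GT|=95/8
  updated: d(CGT,IV)=20, d(CGT,U)=89/4
4. join CGT+IV (d=20, Q=-277/4) ⇒ CGITV; edges |CGT|=61/8, |IV|=99/8
  updated: d(CGITV,U)=117/8
5. join CGITV+U (d=117/8) ⇒ CGITUV; edges |CGITV|=117/16, |U|=117/16
final tree: (((C:149/8,(G:34/3,T:-7/3):95/8):61/8,(I:-3/8,V:35/8):99/8):117/16,U:117/16)
total length: 625/8

(((C:149/8,(G:34/3,T:-7/3):95/8):61/8,(I:-3/8,V:35/8):99/8):117/16,U:117/16)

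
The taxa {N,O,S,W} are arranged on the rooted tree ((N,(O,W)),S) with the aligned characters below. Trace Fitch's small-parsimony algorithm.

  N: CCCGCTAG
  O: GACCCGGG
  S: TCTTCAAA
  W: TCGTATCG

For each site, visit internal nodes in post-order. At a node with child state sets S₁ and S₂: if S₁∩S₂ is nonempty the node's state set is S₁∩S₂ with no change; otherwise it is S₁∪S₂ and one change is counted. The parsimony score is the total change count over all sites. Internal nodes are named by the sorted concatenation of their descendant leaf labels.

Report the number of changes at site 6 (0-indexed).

2

OW@0: {G} ∪ {T} = {G,T} (union, +1)
NOW@0: {C} ∪ {G,T} = {C,G,T} (union, +1)
NOSW@0: {C,G,T} ∩ {T} = {T} (intersection, +0)
OW@1: {A} ∪ {C} = {A,C} (union, +1)
NOW@1: {C} ∩ {A,C} = {C} (intersection, +0)
NOSW@1: {C} ∩ {C} = {C} (intersection, +0)
OW@2: {C} ∪ {G} = {C,G} (union, +1)
NOW@2: {C} ∩ {C,G} = {C} (intersection, +0)
NOSW@2: {C} ∪ {T} = {C,T} (union, +1)
OW@3: {C} ∪ {T} = {C,T} (union, +1)
NOW@3: {G} ∪ {C,T} = {C,G,T} (union, +1)
NOSW@3: {C,G,T} ∩ {T} = {T} (intersection, +0)
OW@4: {C} ∪ {A} = {A,C} (union, +1)
NOW@4: {C} ∩ {A,C} = {C} (intersection, +0)
NOSW@4: {C} ∩ {C} = {C} (intersection, +0)
OW@5: {G} ∪ {T} = {G,T} (union, +1)
NOW@5: {T} ∩ {G,T} = {T} (intersection, +0)
NOSW@5: {T} ∪ {A} = {A,T} (union, +1)
OW@6: {G} ∪ {C} = {C,G} (union, +1)
NOW@6: {A} ∪ {C,G} = {A,C,G} (union, +1)
NOSW@6: {A,C,G} ∩ {A} = {A} (intersection, +0)
OW@7: {G} ∩ {G} = {G} (intersection, +0)
NOW@7: {G} ∩ {G} = {G} (intersection, +0)
NOSW@7: {G} ∪ {A} = {A,G} (union, +1)
per-site changes: [2, 1, 2, 2, 1, 2, 2, 1]; total = 13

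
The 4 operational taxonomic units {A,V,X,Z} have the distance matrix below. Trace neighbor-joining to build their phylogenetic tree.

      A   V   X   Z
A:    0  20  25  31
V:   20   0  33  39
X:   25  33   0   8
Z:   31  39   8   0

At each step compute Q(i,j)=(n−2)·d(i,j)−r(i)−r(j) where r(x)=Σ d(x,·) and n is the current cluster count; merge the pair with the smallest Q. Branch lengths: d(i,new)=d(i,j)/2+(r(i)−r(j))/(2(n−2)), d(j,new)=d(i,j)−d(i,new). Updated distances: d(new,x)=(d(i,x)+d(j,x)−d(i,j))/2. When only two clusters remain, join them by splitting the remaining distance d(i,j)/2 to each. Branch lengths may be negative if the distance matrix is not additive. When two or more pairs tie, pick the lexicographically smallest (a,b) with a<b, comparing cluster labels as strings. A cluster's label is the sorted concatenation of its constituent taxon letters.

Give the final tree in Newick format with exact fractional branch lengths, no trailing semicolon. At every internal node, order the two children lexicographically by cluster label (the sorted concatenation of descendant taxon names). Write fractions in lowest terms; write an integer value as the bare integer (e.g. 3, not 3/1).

(((A:6,V:14):18,X:1):7/2,Z:7/2)

iteration 1: select A,V (d=20, Q=-128); attach at lengths (6, 14); label the merged cluster AV
  updated: d(AV,X)=19, d(AV,Z)=25
iteration 2: select AV,X (d=19, Q=-52); attach at lengths (18, 1); label the merged cluster AVX
  updated: d(AVX,Z)=7
iteration 3: select AVX,Z (d=7); attach at lengths (7/2, 7/2); label the merged cluster AVXZ
final tree: (((A:6,V:14):18,X:1):7/2,Z:7/2)
total length: 46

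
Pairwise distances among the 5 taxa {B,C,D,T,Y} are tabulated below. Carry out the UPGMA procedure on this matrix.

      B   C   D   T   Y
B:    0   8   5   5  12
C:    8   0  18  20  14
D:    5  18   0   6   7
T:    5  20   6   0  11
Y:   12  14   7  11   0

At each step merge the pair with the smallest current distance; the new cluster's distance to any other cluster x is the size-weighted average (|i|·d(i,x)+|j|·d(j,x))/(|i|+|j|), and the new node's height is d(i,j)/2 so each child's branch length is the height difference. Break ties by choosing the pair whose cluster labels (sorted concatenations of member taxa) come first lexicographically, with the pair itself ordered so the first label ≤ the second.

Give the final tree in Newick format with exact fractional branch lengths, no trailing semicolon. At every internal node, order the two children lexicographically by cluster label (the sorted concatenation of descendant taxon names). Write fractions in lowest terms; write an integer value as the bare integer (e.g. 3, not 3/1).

iteration 1: select B,D (d=5); attach at lengths (5/2, 5/2); label the merged cluster BD
  updated: d(BD,C)=13, d(BD,T)=11/2, d(BD,Y)=19/2
iteration 2: select BD,T (d=11/2); attach at lengths (1/4, 11/4); label the merged cluster BDT
  updated: d(BDT,C)=46/3, d(BDT,Y)=10
iteration 3: select BDT,Y (d=10); attach at lengths (9/4, 5); label the merged cluster BDTY
  updated: d(BDTY,C)=15
iteration 4: select BDTY,C (d=15); attach at lengths (5/2, 15/2); label the merged cluster BCDTY
final tree: ((((B:5/2,D:5/2):1/4,T:11/4):9/4,Y:5):5/2,C:15/2)
total length: 101/4

((((B:5/2,D:5/2):1/4,T:11/4):9/4,Y:5):5/2,C:15/2)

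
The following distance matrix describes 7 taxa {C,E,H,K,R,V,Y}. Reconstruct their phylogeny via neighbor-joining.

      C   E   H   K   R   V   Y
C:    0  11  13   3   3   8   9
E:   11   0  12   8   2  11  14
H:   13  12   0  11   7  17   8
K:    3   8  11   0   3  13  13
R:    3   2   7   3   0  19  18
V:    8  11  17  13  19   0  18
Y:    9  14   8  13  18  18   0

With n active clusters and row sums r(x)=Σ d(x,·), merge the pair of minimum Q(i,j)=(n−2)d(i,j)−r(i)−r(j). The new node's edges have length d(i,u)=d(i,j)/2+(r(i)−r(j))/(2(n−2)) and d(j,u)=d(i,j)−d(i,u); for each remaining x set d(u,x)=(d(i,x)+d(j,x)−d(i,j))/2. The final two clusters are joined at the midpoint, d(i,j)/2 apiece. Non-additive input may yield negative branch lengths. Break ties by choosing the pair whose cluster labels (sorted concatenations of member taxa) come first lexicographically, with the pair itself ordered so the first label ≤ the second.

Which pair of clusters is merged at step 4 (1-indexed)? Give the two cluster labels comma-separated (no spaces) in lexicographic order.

CV,HY

iteration 1: select H,Y (d=8, Q=-108); attach at lengths (14/5, 26/5); label the merged cluster HY
  updated: d(C,HY)=7, d(E,HY)=9, d(HY,K)=8, d(HY,R)=17/2, d(HY,V)=27/2
iteration 2: select E,R (d=2, Q=-137/2); attach at lengths (27/16, 5/16); label the merged cluster ER
  updated: d(C,ER)=6, d(ER,HY)=31/4, d(ER,K)=9/2, d(ER,V)=14
iteration 3: select C,V (d=8, Q=-97/2); attach at lengths (-1/12, 97/12); label the merged cluster CV
  updated: d(CV,ER)=6, d(CV,HY)=25/4, d(CV,K)=4
iteration 4: select CV,HY (d=25/4, Q=-103/4); attach at lengths (27/16, 73/16); label the merged cluster CHVY
  updated: d(CHVY,ER)=15/4, d(CHVY,K)=23/8
iteration 5: select CHVY,ER (d=15/4, Q=-89/8); attach at lengths (17/16, 43/16); label the merged cluster CEHRVY
  updated: d(CEHRVY,K)=29/16
iteration 6: select CEHRVY,K (d=29/16); attach at lengths (29/32, 29/32); label the merged cluster CEHKRVY
final tree: ((((C:-1/12,V:97/12):27/16,(H:14/5,Y:26/5):73/16):17/16,(E:27/16,R:5/16):43/16):29/32,K:29/32)
total length: 477/16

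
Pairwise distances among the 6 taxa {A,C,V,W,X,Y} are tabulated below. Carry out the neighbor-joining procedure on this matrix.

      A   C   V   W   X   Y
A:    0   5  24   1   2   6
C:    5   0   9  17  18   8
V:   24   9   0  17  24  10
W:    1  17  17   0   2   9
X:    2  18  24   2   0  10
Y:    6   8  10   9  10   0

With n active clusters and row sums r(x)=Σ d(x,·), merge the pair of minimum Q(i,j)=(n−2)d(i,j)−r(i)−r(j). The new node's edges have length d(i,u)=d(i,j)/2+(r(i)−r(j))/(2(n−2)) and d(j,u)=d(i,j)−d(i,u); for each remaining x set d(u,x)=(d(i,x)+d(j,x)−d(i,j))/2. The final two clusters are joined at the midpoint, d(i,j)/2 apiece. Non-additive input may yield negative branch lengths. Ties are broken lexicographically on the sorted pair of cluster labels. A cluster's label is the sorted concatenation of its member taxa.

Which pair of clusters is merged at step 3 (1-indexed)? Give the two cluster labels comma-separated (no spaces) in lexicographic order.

step 1: merge (C,V) at d=9, Q=-105; branch lengths C→9/8, V→63/8; new cluster CV
  updated: d(A,CV)=10, d(CV,W)=25/2, d(CV,X)=33/2, d(CV,Y)=9/2
step 2: merge (CV,Y) at d=9/2, Q=-119/2; branch lengths CV→55/12, Y→-1/12; new cluster CVY
  updated: d(A,CVY)=23/4, d(CVY,W)=17/2, d(CVY,X)=11
step 3: merge (A,CVY) at d=23/4, Q=-45/2; branch lengths A→-5/4, CVY→7; new cluster ACVY
  updated: d(ACVY,W)=15/8, d(ACVY,X)=29/8
step 4: merge (ACVY,W) at d=15/8, Q=-15/2; branch lengths ACVY→7/4, W→1/8; new cluster ACVWY
  updated: d(ACVWY,X)=15/8
step 5: merge (ACVWY,X) at d=15/8; branch lengths ACVWY→15/16, X→15/16; new cluster ACVWXY
final tree: (((A:-5/4,((C:9/8,V:63/8):55/12,Y:-1/12):7):7/4,W:1/8):15/16,X:15/16)
total length: 23

A,CVY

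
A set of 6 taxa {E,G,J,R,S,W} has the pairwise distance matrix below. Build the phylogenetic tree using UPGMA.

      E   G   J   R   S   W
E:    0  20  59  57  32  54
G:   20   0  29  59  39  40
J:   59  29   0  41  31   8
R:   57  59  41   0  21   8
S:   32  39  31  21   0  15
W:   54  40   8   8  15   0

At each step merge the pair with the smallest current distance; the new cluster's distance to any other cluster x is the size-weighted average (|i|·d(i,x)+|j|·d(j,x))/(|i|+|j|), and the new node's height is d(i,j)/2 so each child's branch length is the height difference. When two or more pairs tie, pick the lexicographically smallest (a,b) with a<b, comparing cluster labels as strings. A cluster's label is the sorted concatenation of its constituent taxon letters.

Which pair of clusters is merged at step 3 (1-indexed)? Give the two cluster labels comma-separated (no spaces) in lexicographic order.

R,S

step 1: merge (J,W) at d=8; branch lengths J→4, W→4; new cluster JW
  updated: d(E,JW)=113/2, d(G,JW)=69/2, d(JW,R)=49/2, d(JW,S)=23
step 2: merge (E,G) at d=20; branch lengths E→10, G→10; new cluster EG
  updated: d(EG,JW)=91/2, d(EG,R)=58, d(EG,S)=71/2
step 3: merge (R,S) at d=21; branch lengths R→21/2, S→21/2; new cluster RS
  updated: d(EG,RS)=187/4, d(JW,RS)=95/4
step 4: merge (JW,RS) at d=95/4; branch lengths JW→63/8, RS→11/8; new cluster JRSW
  updated: d(EG,JRSW)=369/8
step 5: merge (EG,JRSW) at d=369/8; branch lengths EG→209/16, JRSW→179/16; new cluster EGJRSW
final tree: ((E:10,G:10):209/16,((J:4,W:4):63/8,(R:21/2,S:21/2):11/8):179/16)
total length: 165/2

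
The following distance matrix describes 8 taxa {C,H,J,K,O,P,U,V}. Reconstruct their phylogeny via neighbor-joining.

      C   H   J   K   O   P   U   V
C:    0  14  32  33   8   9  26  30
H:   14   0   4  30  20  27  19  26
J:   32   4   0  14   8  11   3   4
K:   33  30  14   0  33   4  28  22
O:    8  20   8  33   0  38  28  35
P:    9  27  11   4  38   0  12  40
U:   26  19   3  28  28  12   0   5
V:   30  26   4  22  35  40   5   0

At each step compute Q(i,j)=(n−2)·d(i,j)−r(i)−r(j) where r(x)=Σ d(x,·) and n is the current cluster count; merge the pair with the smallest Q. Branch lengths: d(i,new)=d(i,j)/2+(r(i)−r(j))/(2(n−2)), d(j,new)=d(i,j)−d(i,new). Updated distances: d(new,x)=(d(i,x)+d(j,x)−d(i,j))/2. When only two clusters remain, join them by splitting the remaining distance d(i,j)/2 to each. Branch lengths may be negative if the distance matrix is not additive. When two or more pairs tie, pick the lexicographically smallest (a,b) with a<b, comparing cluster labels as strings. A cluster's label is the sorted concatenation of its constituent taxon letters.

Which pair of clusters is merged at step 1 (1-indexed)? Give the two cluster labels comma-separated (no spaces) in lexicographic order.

K,P

1. join K+P (d=4, Q=-281) ⇒ KP; edges |K|=47/12, |P|=1/12
  updated: d(C,KP)=19, d(H,KP)=53/2, d(J,KP)=21/2, d(KP,O)=67/2, d(KP,U)=18, d(KP,V)=29
2. join C+O (d=8, Q=-443/2) ⇒ CO; edges |C|=73/20, |O|=87/20
  updated: d(CO,H)=13, d(CO,J)=16, d(CO,KP)=89/4, d(CO,U)=23, d(CO,V)=57/2
3. join U+V (d=5, Q=-281/2) ⇒ UV; edges |U|=-9/16, |V|=89/16
  updated: d(CO,UV)=93/4, d(H,UV)=20, d(J,UV)=1, d(KP,UV)=21
4. join CO+H (d=13, Q=-99) ⇒ CHO; edges |CO|=25/3, |H|=14/3
  updated: d(CHO,J)=7/2, d(CHO,KP)=143/8, d(CHO,UV)=121/8
5. join CHO+KP (d=143/8, Q=-401/8) ⇒ CHKOP; edges |CHO|=183/32, |KP|=389/32
  updated: d(CHKOP,J)=-31/16, d(CHKOP,UV)=73/8
6. join CHKOP+J (d=-31/16, Q=-131/16) ⇒ CHJKOP; edges |CHKOP|=99/32, |J|=-161/32
  updated: d(CHJKOP,UV)=193/32
7. join CHJKOP+UV (d=193/32) ⇒ CHJKOPUV; edges |CHJKOP|=193/64, |UV|=193/64
final tree: (((((C:73/20,O:87/20):25/3,H:14/3):183/32,(K:47/12,P:1/12):389/32):99/32,J:-161/32):193/64,(U:-9/16,V:89/16):193/64)
total length: 1663/32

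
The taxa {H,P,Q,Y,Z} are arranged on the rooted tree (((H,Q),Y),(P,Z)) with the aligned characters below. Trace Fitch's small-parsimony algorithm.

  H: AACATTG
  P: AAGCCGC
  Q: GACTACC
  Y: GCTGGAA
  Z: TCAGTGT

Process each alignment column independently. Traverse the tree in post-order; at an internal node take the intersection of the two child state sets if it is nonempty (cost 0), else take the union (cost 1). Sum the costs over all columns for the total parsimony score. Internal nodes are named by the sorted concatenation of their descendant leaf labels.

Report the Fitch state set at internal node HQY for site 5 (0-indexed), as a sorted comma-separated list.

site 0, node HQ: H={A} ∪ Q={G} → {A,G} (+1)
site 0, node HQY: HQ={A,G} ∩ Y={G} → {G} (+0)
site 0, node PZ: P={A} ∪ Z={T} → {A,T} (+1)
site 0, node HPQYZ: HQY={G} ∪ PZ={A,T} → {A,G,T} (+1)
site 1, node HQ: H={A} ∩ Q={A} → {A} (+0)
site 1, node HQY: HQ={A} ∪ Y={C} → {A,C} (+1)
site 1, node PZ: P={A} ∪ Z={C} → {A,C} (+1)
site 1, node HPQYZ: HQY={A,C} ∩ PZ={A,C} → {A,C} (+0)
site 2, node HQ: H={C} ∩ Q={C} → {C} (+0)
site 2, node HQY: HQ={C} ∪ Y={T} → {C,T} (+1)
site 2, node PZ: P={G} ∪ Z={A} → {A,G} (+1)
site 2, node HPQYZ: HQY={C,T} ∪ PZ={A,G} → {A,C,G,T} (+1)
site 3, node HQ: H={A} ∪ Q={T} → {A,T} (+1)
site 3, node HQY: HQ={A,T} ∪ Y={G} → {A,G,T} (+1)
site 3, node PZ: P={C} ∪ Z={G} → {C,G} (+1)
site 3, node HPQYZ: HQY={A,G,T} ∩ PZ={C,G} → {G} (+0)
site 4, node HQ: H={T} ∪ Q={A} → {A,T} (+1)
site 4, node HQY: HQ={A,T} ∪ Y={G} → {A,G,T} (+1)
site 4, node PZ: P={C} ∪ Z={T} → {C,T} (+1)
site 4, node HPQYZ: HQY={A,G,T} ∩ PZ={C,T} → {T} (+0)
site 5, node HQ: H={T} ∪ Q={C} → {C,T} (+1)
site 5, node HQY: HQ={C,T} ∪ Y={A} → {A,C,T} (+1)
site 5, node PZ: P={G} ∩ Z={G} → {G} (+0)
site 5, node HPQYZ: HQY={A,C,T} ∪ PZ={G} → {A,C,G,T} (+1)
site 6, node HQ: H={G} ∪ Q={C} → {C,G} (+1)
site 6, node HQY: HQ={C,G} ∪ Y={A} → {A,C,G} (+1)
site 6, node PZ: P={C} ∪ Z={T} → {C,T} (+1)
site 6, node HPQYZ: HQY={A,C,G} ∩ PZ={C,T} → {C} (+0)
per-site changes: [3, 2, 3, 3, 3, 3, 3]; total = 20

A,C,T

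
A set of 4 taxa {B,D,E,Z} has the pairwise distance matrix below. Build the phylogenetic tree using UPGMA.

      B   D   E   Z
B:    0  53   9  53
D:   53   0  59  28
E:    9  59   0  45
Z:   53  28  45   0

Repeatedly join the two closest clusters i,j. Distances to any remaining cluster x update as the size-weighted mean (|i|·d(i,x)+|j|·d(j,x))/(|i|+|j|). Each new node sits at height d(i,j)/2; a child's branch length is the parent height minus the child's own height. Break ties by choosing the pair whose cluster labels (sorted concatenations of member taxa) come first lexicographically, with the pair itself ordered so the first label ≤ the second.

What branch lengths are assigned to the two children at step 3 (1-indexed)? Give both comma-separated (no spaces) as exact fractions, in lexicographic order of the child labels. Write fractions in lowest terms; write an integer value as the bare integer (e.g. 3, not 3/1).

step 1: merge (B,E) at d=9; branch lengths B→9/2, E→9/2; new cluster BE
  updated: d(BE,D)=56, d(BE,Z)=49
step 2: merge (D,Z) at d=28; branch lengths D→14, Z→14; new cluster DZ
  updated: d(BE,DZ)=105/2
step 3: merge (BE,DZ) at d=105/2; branch lengths BE→87/4, DZ→49/4; new cluster BDEZ
final tree: ((B:9/2,E:9/2):87/4,(D:14,Z:14):49/4)
total length: 71

87/4,49/4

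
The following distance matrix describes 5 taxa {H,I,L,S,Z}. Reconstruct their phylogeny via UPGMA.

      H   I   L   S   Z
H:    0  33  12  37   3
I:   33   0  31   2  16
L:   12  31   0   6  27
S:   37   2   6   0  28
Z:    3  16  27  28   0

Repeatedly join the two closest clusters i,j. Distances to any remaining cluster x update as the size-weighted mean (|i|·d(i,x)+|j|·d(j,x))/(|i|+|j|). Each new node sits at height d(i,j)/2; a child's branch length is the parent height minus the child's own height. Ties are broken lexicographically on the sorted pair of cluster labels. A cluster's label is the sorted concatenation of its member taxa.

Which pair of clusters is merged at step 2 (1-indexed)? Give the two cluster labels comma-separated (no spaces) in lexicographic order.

iteration 1: select I,S (d=2); attach at lengths (1, 1); label the merged cluster IS
  updated: d(H,IS)=35, d(IS,L)=37/2, d(IS,Z)=22
iteration 2: select H,Z (d=3); attach at lengths (3/2, 3/2); label the merged cluster HZ
  updated: d(HZ,IS)=57/2, d(HZ,L)=39/2
iteration 3: select IS,L (d=37/2); attach at lengths (33/4, 37/4); label the merged cluster ILS
  updated: d(HZ,ILS)=51/2
iteration 4: select HZ,ILS (d=51/2); attach at lengths (45/4, 7/2); label the merged cluster HILSZ
final tree: ((H:3/2,Z:3/2):45/4,((I:1,S:1):33/4,L:37/4):7/2)
total length: 149/4

H,Z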